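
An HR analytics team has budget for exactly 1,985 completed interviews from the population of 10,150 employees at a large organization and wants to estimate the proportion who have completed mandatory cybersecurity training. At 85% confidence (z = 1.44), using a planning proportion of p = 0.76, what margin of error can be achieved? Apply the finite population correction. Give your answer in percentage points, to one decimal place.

1.2

Finite-population factor: (N−n)/(N−1) = (10150−1985)/(10150−1) = 0.8045.
SE(p̂) = √[p(1−p)/n · (N−n)/(N−1)] = √[0.1824/1985 × 0.8045] = 0.00860.
E = z × SE = 1.44 × 0.00860 = 0.01238 ≈ 1.2 percentage points.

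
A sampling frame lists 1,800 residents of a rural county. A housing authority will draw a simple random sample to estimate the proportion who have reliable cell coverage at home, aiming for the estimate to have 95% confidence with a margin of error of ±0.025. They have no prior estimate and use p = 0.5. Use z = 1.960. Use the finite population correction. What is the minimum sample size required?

830

Unadjusted: n₀ = 1.960² × 0.50 × 0.50 / 0.025² ≈ 1536.64, so n₀ = 1537.
Finite population correction with N = 1,800: n = n₀ / (1 + (n₀−1)/N) = 1537 / (1 + 1536/1800) = 1537 / 1.8533 ≈ 829.32.
Rounding up, n = 830.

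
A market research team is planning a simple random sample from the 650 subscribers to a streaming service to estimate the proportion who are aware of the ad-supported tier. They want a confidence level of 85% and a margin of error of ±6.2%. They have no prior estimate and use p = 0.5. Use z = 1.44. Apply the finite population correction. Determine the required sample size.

112

Unadjusted: n₀ = 1.44² × 0.50 × 0.50 / 0.062² ≈ 134.86, so n₀ = 135.
Finite population correction with N = 650: n = n₀ / (1 + (n₀−1)/N) = 135 / (1 + 134/650) = 135 / 1.2062 ≈ 111.93.
Rounding up, n = 112.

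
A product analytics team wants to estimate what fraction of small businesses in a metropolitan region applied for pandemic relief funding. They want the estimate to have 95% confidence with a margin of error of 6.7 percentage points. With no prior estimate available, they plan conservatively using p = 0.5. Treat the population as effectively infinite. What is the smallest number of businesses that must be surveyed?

214

For 95% confidence, z = 1.960.
With p = 0.5, p(1−p) = 0.25.
n = z²·p(1−p)/E² = 1.960² × 0.2500 / 0.067² = 3.8416 × 0.2500 / 0.004489 ≈ 213.95.
Rounding up gives n = 214.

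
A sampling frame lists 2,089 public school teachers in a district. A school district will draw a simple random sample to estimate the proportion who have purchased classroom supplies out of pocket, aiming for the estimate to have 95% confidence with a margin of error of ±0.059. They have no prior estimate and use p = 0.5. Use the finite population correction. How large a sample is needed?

For 95% confidence, z = 1.96.
Unadjusted: n₀ = 1.96² × 0.50 × 0.50 / 0.059² ≈ 275.90, so n₀ = 276.
Finite population correction with N = 2,089: n = n₀ / (1 + (n₀−1)/N) = 276 / (1 + 275/2089) = 276 / 1.1316 ≈ 243.89.
Rounding up, n = 244.

244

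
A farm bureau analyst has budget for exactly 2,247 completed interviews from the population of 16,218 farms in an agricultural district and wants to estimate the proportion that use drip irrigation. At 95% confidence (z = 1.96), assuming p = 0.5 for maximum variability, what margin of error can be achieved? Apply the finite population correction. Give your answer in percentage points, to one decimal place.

Finite-population factor: (N−n)/(N−1) = (16218−2247)/(16218−1) = 0.8615.
SE(p̂) = √[p(1−p)/n · (N−n)/(N−1)] = √[0.2500/2247 × 0.8615] = 0.00979.
E = z × SE = 1.96 × 0.00979 = 0.01919 ≈ 1.9 percentage points.

1.9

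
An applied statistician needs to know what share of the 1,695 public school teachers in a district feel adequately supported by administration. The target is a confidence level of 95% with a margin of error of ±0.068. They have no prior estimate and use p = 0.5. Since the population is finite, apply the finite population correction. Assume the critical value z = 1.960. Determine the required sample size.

Unadjusted: n₀ = 1.960² × 0.50 × 0.50 / 0.068² ≈ 207.70, so n₀ = 208.
Finite population correction with N = 1,695: n = n₀ / (1 + (n₀−1)/N) = 208 / (1 + 207/1695) = 208 / 1.1221 ≈ 185.36.
Rounding up, n = 186.

186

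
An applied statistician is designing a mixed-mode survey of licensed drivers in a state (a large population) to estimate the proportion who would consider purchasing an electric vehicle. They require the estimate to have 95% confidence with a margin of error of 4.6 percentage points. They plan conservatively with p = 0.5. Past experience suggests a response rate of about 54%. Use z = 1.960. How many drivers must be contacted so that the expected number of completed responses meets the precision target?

Completed interviews needed: n₀ = 1.960² × 0.2500 / 0.046² ≈ 453.88 → 454.
At a 54% response rate, contacts needed = 454 / 0.54 ≈ 840.74 → 841.

841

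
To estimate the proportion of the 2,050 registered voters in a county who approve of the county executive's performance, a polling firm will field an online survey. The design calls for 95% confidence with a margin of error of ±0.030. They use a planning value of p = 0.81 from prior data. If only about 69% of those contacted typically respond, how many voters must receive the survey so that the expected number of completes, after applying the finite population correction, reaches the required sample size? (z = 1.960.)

Completed interviews needed (unadjusted): n₀ = 1.960² × 0.1539 / 0.030² ≈ 656.91 → 657.
FPC for N = 2,050: n = 657 / (1 + 656/2050) = 657 / 1.3200 ≈ 497.73 → 498.
At a 69% response rate, contacts needed = 498 / 0.69 ≈ 721.74 → 722.

722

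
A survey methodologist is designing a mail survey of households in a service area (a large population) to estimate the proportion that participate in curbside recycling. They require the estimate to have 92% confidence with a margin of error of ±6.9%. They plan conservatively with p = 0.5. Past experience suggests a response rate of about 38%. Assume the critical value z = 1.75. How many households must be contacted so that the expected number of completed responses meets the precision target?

424

Completed interviews needed: n₀ = 1.75² × 0.2500 / 0.069² ≈ 160.81 → 161.
At a 38% response rate, contacts needed = 161 / 0.38 ≈ 423.68 → 424.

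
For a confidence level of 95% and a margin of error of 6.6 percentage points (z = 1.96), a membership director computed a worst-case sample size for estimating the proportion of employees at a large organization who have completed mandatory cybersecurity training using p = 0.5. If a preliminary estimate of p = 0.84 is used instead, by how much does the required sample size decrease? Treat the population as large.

102

Conservative (p = 0.5): n = 1.96² × 0.25 / 0.066² ≈ 220.48 → 221.
Using p = 0.84: p(1−p) = 0.1344, so n = 1.96² × 0.1344 / 0.066² ≈ 118.53 → 119.
Reduction: 221 − 119 = 102.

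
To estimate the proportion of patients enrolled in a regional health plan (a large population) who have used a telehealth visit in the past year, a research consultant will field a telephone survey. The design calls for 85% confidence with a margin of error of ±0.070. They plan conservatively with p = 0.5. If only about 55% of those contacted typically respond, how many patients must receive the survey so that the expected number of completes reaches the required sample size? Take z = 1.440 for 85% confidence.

193

Completed interviews needed: n₀ = 1.440² × 0.2500 / 0.070² ≈ 105.80 → 106.
At a 55% response rate, contacts needed = 106 / 0.55 ≈ 192.73 → 193.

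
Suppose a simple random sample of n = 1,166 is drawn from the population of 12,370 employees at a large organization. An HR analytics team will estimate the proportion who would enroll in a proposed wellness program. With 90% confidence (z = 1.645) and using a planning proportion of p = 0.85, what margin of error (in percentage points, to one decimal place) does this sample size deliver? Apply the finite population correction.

1.6

Finite-population factor: (N−n)/(N−1) = (12370−1166)/(12370−1) = 0.9058.
SE(p̂) = √[p(1−p)/n · (N−n)/(N−1)] = √[0.1275/1166 × 0.9058] = 0.00995.
E = z × SE = 1.645 × 0.00995 = 0.01637 ≈ 1.6 percentage points.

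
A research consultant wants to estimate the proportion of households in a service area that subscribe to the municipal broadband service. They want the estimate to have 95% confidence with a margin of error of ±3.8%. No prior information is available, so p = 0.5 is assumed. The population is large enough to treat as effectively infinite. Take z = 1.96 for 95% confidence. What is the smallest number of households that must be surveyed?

With p = 0.5, p(1−p) = 0.25.
n = z²·p(1−p)/E² = 1.96² × 0.2500 / 0.038² = 3.8416 × 0.2500 / 0.001444 ≈ 665.10.
Rounding up gives n = 666.

666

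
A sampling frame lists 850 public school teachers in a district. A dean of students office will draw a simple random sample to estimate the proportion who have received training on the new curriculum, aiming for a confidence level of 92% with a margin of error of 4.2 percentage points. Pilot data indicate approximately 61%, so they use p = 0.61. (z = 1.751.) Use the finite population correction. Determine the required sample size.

279

Unadjusted: n₀ = 1.751² × 0.61 × 0.39 / 0.042² ≈ 413.49, so n₀ = 414.
Finite population correction with N = 850: n = n₀ / (1 + (n₀−1)/N) = 414 / (1 + 413/850) = 414 / 1.4859 ≈ 278.62.
Rounding up, n = 279.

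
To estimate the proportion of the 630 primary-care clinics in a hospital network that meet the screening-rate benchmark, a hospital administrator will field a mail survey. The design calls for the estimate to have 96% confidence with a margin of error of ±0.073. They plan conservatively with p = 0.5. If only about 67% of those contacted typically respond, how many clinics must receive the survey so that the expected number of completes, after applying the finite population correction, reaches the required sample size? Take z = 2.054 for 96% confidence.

Completed interviews needed (unadjusted): n₀ = 2.054² × 0.2500 / 0.073² ≈ 197.92 → 198.
FPC for N = 630: n = 198 / (1 + 197/630) = 198 / 1.3127 ≈ 150.83 → 151.
At a 67% response rate, contacts needed = 151 / 0.67 ≈ 225.37 → 226.

226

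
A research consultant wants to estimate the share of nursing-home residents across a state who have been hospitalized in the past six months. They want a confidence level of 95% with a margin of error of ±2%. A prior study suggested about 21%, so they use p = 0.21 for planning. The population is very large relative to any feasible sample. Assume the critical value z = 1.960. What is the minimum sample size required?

1594

With p = 0.21, p(1−p) = 0.1659.
n = z²·p(1−p)/E² = 1.960² × 0.1659 / 0.020² = 3.8416 × 0.1659 / 0.000400 ≈ 1593.30.
Rounding up gives n = 1594.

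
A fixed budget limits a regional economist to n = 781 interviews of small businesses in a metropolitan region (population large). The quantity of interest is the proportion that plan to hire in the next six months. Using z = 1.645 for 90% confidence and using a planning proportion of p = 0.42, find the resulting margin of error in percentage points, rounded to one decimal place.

SE(p̂) = √[p(1−p)/n] = √[0.2436/781] = 0.01766.
E = z × SE = 1.645 × 0.01766 = 0.02905, or 2.9 percentage points.

2.9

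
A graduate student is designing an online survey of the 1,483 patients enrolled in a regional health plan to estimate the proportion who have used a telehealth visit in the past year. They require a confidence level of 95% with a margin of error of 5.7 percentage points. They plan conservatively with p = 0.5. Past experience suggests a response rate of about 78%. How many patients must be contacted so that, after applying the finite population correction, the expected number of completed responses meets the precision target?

For 95% confidence, z = 1.96.
Completed interviews needed (unadjusted): n₀ = 1.96² × 0.2500 / 0.057² ≈ 295.60 → 296.
FPC for N = 1,483: n = 296 / (1 + 295/1483) = 296 / 1.1989 ≈ 246.89 → 247.
At a 78% response rate, contacts needed = 247 / 0.78 ≈ 316.67 → 317.

317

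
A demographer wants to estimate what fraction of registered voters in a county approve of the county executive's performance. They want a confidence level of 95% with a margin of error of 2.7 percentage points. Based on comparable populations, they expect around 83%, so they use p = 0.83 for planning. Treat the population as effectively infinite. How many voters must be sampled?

744

For 95% confidence, z = 1.96.
With p = 0.83, p(1−p) = 0.1411.
n = z²·p(1−p)/E² = 1.96² × 0.1411 / 0.027² = 3.8416 × 0.1411 / 0.000729 ≈ 743.55.
Rounding up gives n = 744.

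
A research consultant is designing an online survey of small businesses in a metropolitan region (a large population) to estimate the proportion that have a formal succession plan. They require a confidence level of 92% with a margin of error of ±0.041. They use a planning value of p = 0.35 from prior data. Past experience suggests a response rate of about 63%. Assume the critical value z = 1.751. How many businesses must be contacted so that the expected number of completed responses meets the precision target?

Completed interviews needed: n₀ = 1.751² × 0.2275 / 0.041² ≈ 414.94 → 415.
At a 63% response rate, contacts needed = 415 / 0.63 ≈ 658.73 → 659.

659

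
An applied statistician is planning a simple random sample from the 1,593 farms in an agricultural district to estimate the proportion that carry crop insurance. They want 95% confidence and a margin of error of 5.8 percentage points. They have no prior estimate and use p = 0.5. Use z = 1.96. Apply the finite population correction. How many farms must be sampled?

Unadjusted: n₀ = 1.96² × 0.50 × 0.50 / 0.058² ≈ 285.49, so n₀ = 286.
Finite population correction with N = 1,593: n = n₀ / (1 + (n₀−1)/N) = 286 / (1 + 285/1593) = 286 / 1.1789 ≈ 242.60.
Rounding up, n = 243.

243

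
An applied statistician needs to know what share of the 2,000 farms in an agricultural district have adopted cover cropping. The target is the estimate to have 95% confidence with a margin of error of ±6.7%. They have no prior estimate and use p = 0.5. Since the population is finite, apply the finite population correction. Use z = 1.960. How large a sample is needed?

Unadjusted: n₀ = 1.960² × 0.50 × 0.50 / 0.067² ≈ 213.95, so n₀ = 214.
Finite population correction with N = 2,000: n = n₀ / (1 + (n₀−1)/N) = 214 / (1 + 213/2000) = 214 / 1.1065 ≈ 193.40.
Rounding up, n = 194.

194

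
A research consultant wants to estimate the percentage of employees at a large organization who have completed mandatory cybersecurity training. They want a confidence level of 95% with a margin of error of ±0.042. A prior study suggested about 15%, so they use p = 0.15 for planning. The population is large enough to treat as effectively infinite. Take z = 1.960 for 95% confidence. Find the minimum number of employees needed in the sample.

With p = 0.15, p(1−p) = 0.1275.
n = z²·p(1−p)/E² = 1.960² × 0.1275 / 0.042² = 3.8416 × 0.1275 / 0.001764 ≈ 277.67.
Rounding up gives n = 278.

278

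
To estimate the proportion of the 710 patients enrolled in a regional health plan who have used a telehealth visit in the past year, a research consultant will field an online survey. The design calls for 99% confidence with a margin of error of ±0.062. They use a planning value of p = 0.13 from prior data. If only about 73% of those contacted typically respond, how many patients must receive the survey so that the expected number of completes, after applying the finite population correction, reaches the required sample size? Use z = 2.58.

Completed interviews needed (unadjusted): n₀ = 2.58² × 0.1131 / 0.062² ≈ 195.85 → 196.
FPC for N = 710: n = 196 / (1 + 195/710) = 196 / 1.2746 ≈ 153.77 → 154.
At a 73% response rate, contacts needed = 154 / 0.73 ≈ 210.96 → 211.

211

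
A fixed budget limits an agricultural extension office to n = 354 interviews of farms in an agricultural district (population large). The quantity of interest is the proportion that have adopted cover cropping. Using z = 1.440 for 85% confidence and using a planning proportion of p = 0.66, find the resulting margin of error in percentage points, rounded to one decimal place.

SE(p̂) = √[p(1−p)/n] = √[0.2244/354] = 0.02518.
E = z × SE = 1.440 × 0.02518 = 0.03626, or 3.6 percentage points.

3.6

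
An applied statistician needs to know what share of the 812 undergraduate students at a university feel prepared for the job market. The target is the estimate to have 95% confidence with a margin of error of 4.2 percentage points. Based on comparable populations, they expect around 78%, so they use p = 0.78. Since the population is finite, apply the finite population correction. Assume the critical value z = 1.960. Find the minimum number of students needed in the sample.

257

Unadjusted: n₀ = 1.960² × 0.78 × 0.22 / 0.042² ≈ 373.71, so n₀ = 374.
Finite population correction with N = 812: n = n₀ / (1 + (n₀−1)/N) = 374 / (1 + 373/812) = 374 / 1.4594 ≈ 256.28.
Rounding up, n = 257.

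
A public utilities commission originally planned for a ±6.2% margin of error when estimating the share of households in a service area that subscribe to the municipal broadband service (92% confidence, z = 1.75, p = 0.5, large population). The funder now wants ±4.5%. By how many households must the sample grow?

179

At ±6.2%: n = 1.75² × 0.2500 / 0.062² ≈ 199.17 → 200.
At ±4.5%: n = 1.75² × 0.2500 / 0.045² ≈ 378.09 → 379.
Additional respondents: 379 − 200 = 179.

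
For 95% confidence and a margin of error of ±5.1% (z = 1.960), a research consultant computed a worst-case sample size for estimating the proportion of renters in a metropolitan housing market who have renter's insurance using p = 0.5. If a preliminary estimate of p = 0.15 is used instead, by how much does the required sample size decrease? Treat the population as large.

181

Conservative (p = 0.5): n = 1.960² × 0.25 / 0.051² ≈ 369.24 → 370.
Using p = 0.15: p(1−p) = 0.1275, so n = 1.960² × 0.1275 / 0.051² ≈ 188.31 → 189.
Reduction: 370 − 189 = 181.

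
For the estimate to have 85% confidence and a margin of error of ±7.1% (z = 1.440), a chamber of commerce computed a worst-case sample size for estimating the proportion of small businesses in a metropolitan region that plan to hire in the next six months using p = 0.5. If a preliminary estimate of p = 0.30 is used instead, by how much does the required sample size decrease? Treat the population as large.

16

Conservative (p = 0.5): n = 1.440² × 0.25 / 0.071² ≈ 102.84 → 103.
Using p = 0.30: p(1−p) = 0.2100, so n = 1.440² × 0.2100 / 0.071² ≈ 86.38 → 87.
Reduction: 103 − 87 = 16.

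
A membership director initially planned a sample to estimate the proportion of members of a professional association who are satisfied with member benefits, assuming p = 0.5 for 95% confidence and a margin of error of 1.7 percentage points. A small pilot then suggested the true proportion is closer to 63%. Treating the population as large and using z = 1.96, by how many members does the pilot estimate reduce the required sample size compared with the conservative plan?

225

Conservative (p = 0.5): n = 1.96² × 0.25 / 0.017² ≈ 3323.18 → 3324.
Using p = 0.63: p(1−p) = 0.2331, so n = 1.96² × 0.2331 / 0.017² ≈ 3098.54 → 3099.
Reduction: 3324 − 3099 = 225.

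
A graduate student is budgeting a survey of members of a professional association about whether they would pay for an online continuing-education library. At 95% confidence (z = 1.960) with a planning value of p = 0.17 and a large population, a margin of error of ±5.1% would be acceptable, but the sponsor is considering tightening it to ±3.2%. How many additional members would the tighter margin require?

At ±5.1%: n = 1.960² × 0.1411 / 0.051² ≈ 208.40 → 209.
At ±3.2%: n = 1.960² × 0.1411 / 0.032² ≈ 529.35 → 530.
Additional respondents: 530 − 209 = 321.

321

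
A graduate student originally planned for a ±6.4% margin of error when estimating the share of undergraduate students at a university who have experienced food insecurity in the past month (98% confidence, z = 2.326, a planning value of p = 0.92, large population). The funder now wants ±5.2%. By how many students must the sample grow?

50

At ±6.4%: n = 2.326² × 0.0736 / 0.064² ≈ 97.22 → 98.
At ±5.2%: n = 2.326² × 0.0736 / 0.052² ≈ 147.26 → 148.
Additional respondents: 148 − 98 = 50.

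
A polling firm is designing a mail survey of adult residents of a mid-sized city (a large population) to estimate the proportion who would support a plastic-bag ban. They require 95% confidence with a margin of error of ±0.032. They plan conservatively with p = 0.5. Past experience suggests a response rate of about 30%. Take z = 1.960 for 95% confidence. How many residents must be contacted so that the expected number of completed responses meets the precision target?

Completed interviews needed: n₀ = 1.960² × 0.2500 / 0.032² ≈ 937.89 → 938.
At a 30% response rate, contacts needed = 938 / 0.30 ≈ 3126.67 → 3127.

3127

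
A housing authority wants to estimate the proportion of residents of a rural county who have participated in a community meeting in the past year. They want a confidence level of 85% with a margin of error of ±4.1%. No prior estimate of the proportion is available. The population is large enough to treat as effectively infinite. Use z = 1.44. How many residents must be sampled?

With no prior estimate, use p = 0.5, giving p(1−p) = 0.25.
n = z²·p(1−p)/E² = 1.44² × 0.2500 / 0.041² = 2.0736 × 0.2500 / 0.001681 ≈ 308.39.
Rounding up gives n = 309.

309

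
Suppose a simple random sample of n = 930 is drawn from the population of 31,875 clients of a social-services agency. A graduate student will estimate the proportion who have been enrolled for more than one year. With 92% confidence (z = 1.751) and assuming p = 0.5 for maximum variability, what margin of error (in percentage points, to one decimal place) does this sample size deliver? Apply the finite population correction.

2.8

Finite-population factor: (N−n)/(N−1) = (31875−930)/(31875−1) = 0.9709.
SE(p̂) = √[p(1−p)/n · (N−n)/(N−1)] = √[0.2500/930 × 0.9709] = 0.01615.
E = z × SE = 1.751 × 0.01615 = 0.02829 ≈ 2.8 percentage points.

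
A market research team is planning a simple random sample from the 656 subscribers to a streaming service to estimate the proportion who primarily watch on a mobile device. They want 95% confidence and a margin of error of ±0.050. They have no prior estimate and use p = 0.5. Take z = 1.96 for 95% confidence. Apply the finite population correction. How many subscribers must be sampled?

Unadjusted: n₀ = 1.96² × 0.50 × 0.50 / 0.050² ≈ 384.16, so n₀ = 385.
Finite population correction with N = 656: n = n₀ / (1 + (n₀−1)/N) = 385 / (1 + 384/656) = 385 / 1.5854 ≈ 242.85.
Rounding up, n = 243.

243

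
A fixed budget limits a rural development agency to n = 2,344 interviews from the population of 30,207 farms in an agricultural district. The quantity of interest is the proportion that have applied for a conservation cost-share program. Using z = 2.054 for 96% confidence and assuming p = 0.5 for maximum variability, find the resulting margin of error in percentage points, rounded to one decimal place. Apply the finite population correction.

Finite-population factor: (N−n)/(N−1) = (30207−2344)/(30207−1) = 0.9224.
SE(p̂) = √[p(1−p)/n · (N−n)/(N−1)] = √[0.2500/2344 × 0.9224] = 0.00992.
E = z × SE = 2.054 × 0.00992 = 0.02037 ≈ 2.0 percentage points.

2.0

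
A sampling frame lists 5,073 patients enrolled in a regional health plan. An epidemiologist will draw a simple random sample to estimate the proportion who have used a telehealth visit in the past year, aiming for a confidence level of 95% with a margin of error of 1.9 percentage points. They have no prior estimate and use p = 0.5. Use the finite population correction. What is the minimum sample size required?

For 95% confidence, z = 1.960.
Unadjusted: n₀ = 1.960² × 0.50 × 0.50 / 0.019² ≈ 2660.39, so n₀ = 2661.
Finite population correction with N = 5,073: n = n₀ / (1 + (n₀−1)/N) = 2661 / (1 + 2660/5073) = 2661 / 1.5243 ≈ 1745.67.
Rounding up, n = 1746.

1746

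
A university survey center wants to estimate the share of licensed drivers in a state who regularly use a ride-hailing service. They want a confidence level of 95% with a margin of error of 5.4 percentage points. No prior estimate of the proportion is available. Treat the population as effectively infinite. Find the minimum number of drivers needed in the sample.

330

For 95% confidence, z = 1.96.
With no prior estimate, use p = 0.5, giving p(1−p) = 0.25.
n = z²·p(1−p)/E² = 1.96² × 0.2500 / 0.054² = 3.8416 × 0.2500 / 0.002916 ≈ 329.36.
Rounding up gives n = 330.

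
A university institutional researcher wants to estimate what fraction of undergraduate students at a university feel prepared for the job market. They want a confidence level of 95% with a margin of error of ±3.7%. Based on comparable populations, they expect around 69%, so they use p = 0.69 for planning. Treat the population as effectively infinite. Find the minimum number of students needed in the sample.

601

For 95% confidence, z = 1.96.
With p = 0.69, p(1−p) = 0.2139.
n = z²·p(1−p)/E² = 1.96² × 0.2139 / 0.037² = 3.8416 × 0.2139 / 0.001369 ≈ 600.23.
Rounding up gives n = 601.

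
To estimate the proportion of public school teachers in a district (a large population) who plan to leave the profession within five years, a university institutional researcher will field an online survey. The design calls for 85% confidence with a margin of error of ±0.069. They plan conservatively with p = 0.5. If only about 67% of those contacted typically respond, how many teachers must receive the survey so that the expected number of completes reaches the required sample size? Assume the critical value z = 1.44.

Completed interviews needed: n₀ = 1.44² × 0.2500 / 0.069² ≈ 108.88 → 109.
At a 67% response rate, contacts needed = 109 / 0.67 ≈ 162.69 → 163.

163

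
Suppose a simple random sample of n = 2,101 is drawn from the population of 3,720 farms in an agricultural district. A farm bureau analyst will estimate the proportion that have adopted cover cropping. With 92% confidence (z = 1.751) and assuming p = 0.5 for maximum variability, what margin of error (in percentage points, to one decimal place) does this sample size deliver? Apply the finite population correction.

Finite-population factor: (N−n)/(N−1) = (3720−2101)/(3720−1) = 0.4353.
SE(p̂) = √[p(1−p)/n · (N−n)/(N−1)] = √[0.2500/2101 × 0.4353] = 0.00720.
E = z × SE = 1.751 × 0.00720 = 0.01260 ≈ 1.3 percentage points.

1.3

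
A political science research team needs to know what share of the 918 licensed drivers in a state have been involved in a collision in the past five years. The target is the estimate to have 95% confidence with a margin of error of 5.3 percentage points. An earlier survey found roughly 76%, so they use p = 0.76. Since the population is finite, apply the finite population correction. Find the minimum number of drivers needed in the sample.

For 95% confidence, z = 1.96.
Unadjusted: n₀ = 1.96² × 0.76 × 0.24 / 0.053² ≈ 249.45, so n₀ = 250.
Finite population correction with N = 918: n = n₀ / (1 + (n₀−1)/N) = 250 / (1 + 249/918) = 250 / 1.2712 ≈ 196.66.
Rounding up, n = 197.

197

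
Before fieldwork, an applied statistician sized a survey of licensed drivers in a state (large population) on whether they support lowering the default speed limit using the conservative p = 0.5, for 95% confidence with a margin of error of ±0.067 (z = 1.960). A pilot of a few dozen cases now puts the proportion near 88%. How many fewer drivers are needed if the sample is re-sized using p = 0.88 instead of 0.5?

Conservative (p = 0.5): n = 1.960² × 0.25 / 0.067² ≈ 213.95 → 214.
Using p = 0.88: p(1−p) = 0.1056, so n = 1.960² × 0.1056 / 0.067² ≈ 90.37 → 91.
Reduction: 214 − 91 = 123.

123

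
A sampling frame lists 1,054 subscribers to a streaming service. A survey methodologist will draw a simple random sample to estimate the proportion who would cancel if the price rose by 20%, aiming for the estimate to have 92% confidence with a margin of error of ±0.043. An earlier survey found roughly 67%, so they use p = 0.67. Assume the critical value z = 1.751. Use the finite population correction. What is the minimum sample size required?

Unadjusted: n₀ = 1.751² × 0.67 × 0.33 / 0.043² ≈ 366.63, so n₀ = 367.
Finite population correction with N = 1,054: n = n₀ / (1 + (n₀−1)/N) = 367 / (1 + 366/1054) = 367 / 1.3472 ≈ 272.41.
Rounding up, n = 273.

273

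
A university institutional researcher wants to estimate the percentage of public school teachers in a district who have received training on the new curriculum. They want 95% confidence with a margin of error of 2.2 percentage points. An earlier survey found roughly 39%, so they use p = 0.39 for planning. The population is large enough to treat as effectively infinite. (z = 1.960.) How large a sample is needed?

1889

With p = 0.39, p(1−p) = 0.2379.
n = z²·p(1−p)/E² = 1.960² × 0.2379 / 0.022² = 3.8416 × 0.2379 / 0.000484 ≈ 1888.26.
Rounding up gives n = 1889.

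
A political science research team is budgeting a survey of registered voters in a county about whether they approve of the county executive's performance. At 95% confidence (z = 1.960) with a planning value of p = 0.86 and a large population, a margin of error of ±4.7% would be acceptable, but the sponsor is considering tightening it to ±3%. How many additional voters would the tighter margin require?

At ±4.7%: n = 1.960² × 0.1204 / 0.047² ≈ 209.38 → 210.
At ±3%: n = 1.960² × 0.1204 / 0.030² ≈ 513.92 → 514.
Additional respondents: 514 − 210 = 304.

304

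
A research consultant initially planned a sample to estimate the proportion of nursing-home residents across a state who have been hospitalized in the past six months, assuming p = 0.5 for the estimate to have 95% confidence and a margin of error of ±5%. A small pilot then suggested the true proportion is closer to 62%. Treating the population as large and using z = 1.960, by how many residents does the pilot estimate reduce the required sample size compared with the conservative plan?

22

Conservative (p = 0.5): n = 1.960² × 0.25 / 0.050² ≈ 384.16 → 385.
Using p = 0.62: p(1−p) = 0.2356, so n = 1.960² × 0.2356 / 0.050² ≈ 362.03 → 363.
Reduction: 385 − 363 = 22.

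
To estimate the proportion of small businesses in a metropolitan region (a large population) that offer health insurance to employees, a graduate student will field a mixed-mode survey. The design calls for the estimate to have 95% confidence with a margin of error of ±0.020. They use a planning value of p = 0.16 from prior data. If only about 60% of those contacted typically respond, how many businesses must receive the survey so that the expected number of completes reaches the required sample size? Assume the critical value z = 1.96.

2152

Completed interviews needed: n₀ = 1.96² × 0.1344 / 0.020² ≈ 1290.78 → 1291.
At a 60% response rate, contacts needed = 1291 / 0.60 ≈ 2151.67 → 2152.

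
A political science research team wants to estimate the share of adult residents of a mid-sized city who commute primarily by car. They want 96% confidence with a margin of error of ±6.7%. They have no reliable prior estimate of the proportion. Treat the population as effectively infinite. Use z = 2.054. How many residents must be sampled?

235

With no prior estimate, use p = 0.5, giving p(1−p) = 0.25.
n = z²·p(1−p)/E² = 2.054² × 0.2500 / 0.067² = 4.2189 × 0.2500 / 0.004489 ≈ 234.96.
Rounding up gives n = 235.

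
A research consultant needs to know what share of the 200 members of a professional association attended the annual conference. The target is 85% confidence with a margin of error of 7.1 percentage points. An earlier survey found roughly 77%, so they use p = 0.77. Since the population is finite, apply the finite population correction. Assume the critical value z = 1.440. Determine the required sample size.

Unadjusted: n₀ = 1.440² × 0.77 × 0.23 / 0.071² ≈ 72.85, so n₀ = 73.
Finite population correction with N = 200: n = n₀ / (1 + (n₀−1)/N) = 73 / (1 + 72/200) = 73 / 1.3600 ≈ 53.68.
Rounding up, n = 54.

54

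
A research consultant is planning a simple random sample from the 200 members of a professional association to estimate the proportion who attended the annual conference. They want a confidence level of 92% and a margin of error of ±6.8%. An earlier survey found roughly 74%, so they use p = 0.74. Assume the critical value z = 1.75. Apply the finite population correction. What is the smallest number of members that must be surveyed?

79

Unadjusted: n₀ = 1.75² × 0.74 × 0.26 / 0.068² ≈ 127.43, so n₀ = 128.
Finite population correction with N = 200: n = n₀ / (1 + (n₀−1)/N) = 128 / (1 + 127/200) = 128 / 1.6350 ≈ 78.29.
Rounding up, n = 79.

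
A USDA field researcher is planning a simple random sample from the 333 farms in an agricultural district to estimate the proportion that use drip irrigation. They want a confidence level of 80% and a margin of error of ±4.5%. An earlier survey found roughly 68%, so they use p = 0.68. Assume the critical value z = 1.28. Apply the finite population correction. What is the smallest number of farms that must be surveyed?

Unadjusted: n₀ = 1.28² × 0.68 × 0.32 / 0.045² ≈ 176.06, so n₀ = 177.
Finite population correction with N = 333: n = n₀ / (1 + (n₀−1)/N) = 177 / (1 + 176/333) = 177 / 1.5285 ≈ 115.80.
Rounding up, n = 116.

116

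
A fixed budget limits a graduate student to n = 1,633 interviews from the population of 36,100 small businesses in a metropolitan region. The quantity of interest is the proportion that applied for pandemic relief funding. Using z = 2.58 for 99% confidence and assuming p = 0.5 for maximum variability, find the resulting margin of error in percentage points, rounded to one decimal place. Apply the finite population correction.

3.1

Finite-population factor: (N−n)/(N−1) = (36100−1633)/(36100−1) = 0.9548.
SE(p̂) = √[p(1−p)/n · (N−n)/(N−1)] = √[0.2500/1633 × 0.9548] = 0.01209.
E = z × SE = 2.58 × 0.01209 = 0.03119 ≈ 3.1 percentage points.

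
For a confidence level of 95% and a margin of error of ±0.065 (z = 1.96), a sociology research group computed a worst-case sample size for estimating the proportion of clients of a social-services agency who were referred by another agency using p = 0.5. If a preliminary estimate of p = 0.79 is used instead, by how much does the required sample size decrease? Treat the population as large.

Conservative (p = 0.5): n = 1.96² × 0.25 / 0.065² ≈ 227.31 → 228.
Using p = 0.79: p(1−p) = 0.1659, so n = 1.96² × 0.1659 / 0.065² ≈ 150.85 → 151.
Reduction: 228 − 151 = 77.

77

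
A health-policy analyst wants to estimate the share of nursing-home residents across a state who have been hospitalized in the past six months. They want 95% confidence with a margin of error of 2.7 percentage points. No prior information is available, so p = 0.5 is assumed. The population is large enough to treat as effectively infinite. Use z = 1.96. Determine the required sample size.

1318

With p = 0.5, p(1−p) = 0.25.
n = z²·p(1−p)/E² = 1.96² × 0.2500 / 0.027² = 3.8416 × 0.2500 / 0.000729 ≈ 1317.42.
Rounding up gives n = 1318.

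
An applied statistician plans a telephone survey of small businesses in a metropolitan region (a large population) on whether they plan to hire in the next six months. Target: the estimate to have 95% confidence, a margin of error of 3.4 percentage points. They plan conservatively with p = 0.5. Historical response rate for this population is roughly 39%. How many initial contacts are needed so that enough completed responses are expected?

For 95% confidence, z = 1.960.
Completed interviews needed: n₀ = 1.960² × 0.2500 / 0.034² ≈ 830.80 → 831.
At a 39% response rate, contacts needed = 831 / 0.39 ≈ 2130.77 → 2131.

2131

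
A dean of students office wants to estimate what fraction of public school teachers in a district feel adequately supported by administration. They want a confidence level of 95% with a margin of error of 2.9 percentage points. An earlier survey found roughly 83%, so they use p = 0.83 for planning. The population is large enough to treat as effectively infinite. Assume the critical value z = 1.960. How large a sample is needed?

645

With p = 0.83, p(1−p) = 0.1411.
n = z²·p(1−p)/E² = 1.960² × 0.1411 / 0.029² = 3.8416 × 0.1411 / 0.000841 ≈ 644.53.
Rounding up gives n = 645.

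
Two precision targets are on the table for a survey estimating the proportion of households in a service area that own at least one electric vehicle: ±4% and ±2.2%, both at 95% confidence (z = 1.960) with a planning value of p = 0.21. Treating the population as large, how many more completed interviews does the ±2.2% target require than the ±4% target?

At ±4%: n = 1.960² × 0.1659 / 0.040² ≈ 398.33 → 399.
At ±2.2%: n = 1.960² × 0.1659 / 0.022² ≈ 1316.78 → 1317.
Additional respondents: 1317 − 399 = 918.

918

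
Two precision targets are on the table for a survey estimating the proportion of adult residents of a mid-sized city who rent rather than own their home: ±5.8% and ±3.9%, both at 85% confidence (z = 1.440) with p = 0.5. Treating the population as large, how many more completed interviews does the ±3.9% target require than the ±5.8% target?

186

At ±5.8%: n = 1.440² × 0.2500 / 0.058² ≈ 154.10 → 155.
At ±3.9%: n = 1.440² × 0.2500 / 0.039² ≈ 340.83 → 341.
Additional respondents: 341 − 155 = 186.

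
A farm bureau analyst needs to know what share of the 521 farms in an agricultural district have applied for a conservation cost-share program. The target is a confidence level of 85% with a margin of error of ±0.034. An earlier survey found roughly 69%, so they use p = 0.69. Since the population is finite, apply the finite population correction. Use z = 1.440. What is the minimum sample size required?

222

Unadjusted: n₀ = 1.440² × 0.69 × 0.31 / 0.034² ≈ 383.69, so n₀ = 384.
Finite population correction with N = 521: n = n₀ / (1 + (n₀−1)/N) = 384 / (1 + 383/521) = 384 / 1.7351 ≈ 221.31.
Rounding up, n = 222.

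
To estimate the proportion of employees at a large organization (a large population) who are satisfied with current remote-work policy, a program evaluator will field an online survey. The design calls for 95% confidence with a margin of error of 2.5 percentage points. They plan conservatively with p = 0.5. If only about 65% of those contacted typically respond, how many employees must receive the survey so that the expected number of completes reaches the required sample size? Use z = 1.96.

2365

Completed interviews needed: n₀ = 1.96² × 0.2500 / 0.025² ≈ 1536.64 → 1537.
At a 65% response rate, contacts needed = 1537 / 0.65 ≈ 2364.62 → 2365.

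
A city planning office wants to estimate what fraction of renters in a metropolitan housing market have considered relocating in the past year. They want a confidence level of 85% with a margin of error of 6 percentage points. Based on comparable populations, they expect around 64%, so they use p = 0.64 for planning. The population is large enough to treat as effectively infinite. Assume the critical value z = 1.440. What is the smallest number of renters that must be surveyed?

133

With p = 0.64, p(1−p) = 0.2304.
n = z²·p(1−p)/E² = 1.440² × 0.2304 / 0.060² = 2.0736 × 0.2304 / 0.003600 ≈ 132.71.
Rounding up gives n = 133.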